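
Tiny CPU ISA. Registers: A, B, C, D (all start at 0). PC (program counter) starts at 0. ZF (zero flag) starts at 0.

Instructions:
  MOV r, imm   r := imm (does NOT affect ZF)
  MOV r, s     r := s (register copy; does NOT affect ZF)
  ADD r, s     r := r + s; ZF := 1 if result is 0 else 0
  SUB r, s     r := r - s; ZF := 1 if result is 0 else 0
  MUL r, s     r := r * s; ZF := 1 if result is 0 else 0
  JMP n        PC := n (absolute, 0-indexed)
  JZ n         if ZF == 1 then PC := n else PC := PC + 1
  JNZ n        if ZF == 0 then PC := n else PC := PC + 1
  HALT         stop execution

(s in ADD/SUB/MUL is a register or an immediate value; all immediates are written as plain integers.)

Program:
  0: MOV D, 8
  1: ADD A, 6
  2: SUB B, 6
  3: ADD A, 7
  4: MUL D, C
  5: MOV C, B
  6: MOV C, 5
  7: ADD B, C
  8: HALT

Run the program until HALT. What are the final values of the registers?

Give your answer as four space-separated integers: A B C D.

Step 1: PC=0 exec 'MOV D, 8'. After: A=0 B=0 C=0 D=8 ZF=0 PC=1
Step 2: PC=1 exec 'ADD A, 6'. After: A=6 B=0 C=0 D=8 ZF=0 PC=2
Step 3: PC=2 exec 'SUB B, 6'. After: A=6 B=-6 C=0 D=8 ZF=0 PC=3
Step 4: PC=3 exec 'ADD A, 7'. After: A=13 B=-6 C=0 D=8 ZF=0 PC=4
Step 5: PC=4 exec 'MUL D, C'. After: A=13 B=-6 C=0 D=0 ZF=1 PC=5
Step 6: PC=5 exec 'MOV C, B'. After: A=13 B=-6 C=-6 D=0 ZF=1 PC=6
Step 7: PC=6 exec 'MOV C, 5'. After: A=13 B=-6 C=5 D=0 ZF=1 PC=7
Step 8: PC=7 exec 'ADD B, C'. After: A=13 B=-1 C=5 D=0 ZF=0 PC=8
Step 9: PC=8 exec 'HALT'. After: A=13 B=-1 C=5 D=0 ZF=0 PC=8 HALTED

Answer: 13 -1 5 0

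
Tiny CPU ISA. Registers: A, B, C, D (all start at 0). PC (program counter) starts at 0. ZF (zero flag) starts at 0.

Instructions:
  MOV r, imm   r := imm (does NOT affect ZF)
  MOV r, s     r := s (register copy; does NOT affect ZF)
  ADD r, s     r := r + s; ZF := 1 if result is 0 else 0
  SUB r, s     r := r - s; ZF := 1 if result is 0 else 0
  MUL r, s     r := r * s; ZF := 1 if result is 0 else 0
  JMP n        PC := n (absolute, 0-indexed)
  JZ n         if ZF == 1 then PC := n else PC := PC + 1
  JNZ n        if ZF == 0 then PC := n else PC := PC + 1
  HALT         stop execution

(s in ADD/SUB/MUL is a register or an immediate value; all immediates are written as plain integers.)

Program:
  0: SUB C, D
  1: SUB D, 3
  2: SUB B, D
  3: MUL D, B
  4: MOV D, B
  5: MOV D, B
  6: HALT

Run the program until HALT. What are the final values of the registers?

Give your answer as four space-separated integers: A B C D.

Answer: 0 3 0 3

Derivation:
Step 1: PC=0 exec 'SUB C, D'. After: A=0 B=0 C=0 D=0 ZF=1 PC=1
Step 2: PC=1 exec 'SUB D, 3'. After: A=0 B=0 C=0 D=-3 ZF=0 PC=2
Step 3: PC=2 exec 'SUB B, D'. After: A=0 B=3 C=0 D=-3 ZF=0 PC=3
Step 4: PC=3 exec 'MUL D, B'. After: A=0 B=3 C=0 D=-9 ZF=0 PC=4
Step 5: PC=4 exec 'MOV D, B'. After: A=0 B=3 C=0 D=3 ZF=0 PC=5
Step 6: PC=5 exec 'MOV D, B'. After: A=0 B=3 C=0 D=3 ZF=0 PC=6
Step 7: PC=6 exec 'HALT'. After: A=0 B=3 C=0 D=3 ZF=0 PC=6 HALTED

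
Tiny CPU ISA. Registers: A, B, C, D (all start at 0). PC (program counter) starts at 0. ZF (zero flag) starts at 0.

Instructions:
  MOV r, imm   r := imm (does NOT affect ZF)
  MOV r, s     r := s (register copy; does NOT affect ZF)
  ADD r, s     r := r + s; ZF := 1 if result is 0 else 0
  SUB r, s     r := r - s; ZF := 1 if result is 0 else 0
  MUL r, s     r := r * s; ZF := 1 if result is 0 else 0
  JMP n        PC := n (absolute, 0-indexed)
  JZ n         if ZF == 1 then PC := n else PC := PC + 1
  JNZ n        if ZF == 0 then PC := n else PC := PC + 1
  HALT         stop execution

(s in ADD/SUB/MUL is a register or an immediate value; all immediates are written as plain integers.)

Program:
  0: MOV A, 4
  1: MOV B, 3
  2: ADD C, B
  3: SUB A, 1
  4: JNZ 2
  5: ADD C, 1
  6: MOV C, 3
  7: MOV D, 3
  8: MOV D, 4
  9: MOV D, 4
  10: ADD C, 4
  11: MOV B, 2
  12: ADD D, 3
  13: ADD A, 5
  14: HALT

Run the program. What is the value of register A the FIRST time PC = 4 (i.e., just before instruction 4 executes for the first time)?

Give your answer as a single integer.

Step 1: PC=0 exec 'MOV A, 4'. After: A=4 B=0 C=0 D=0 ZF=0 PC=1
Step 2: PC=1 exec 'MOV B, 3'. After: A=4 B=3 C=0 D=0 ZF=0 PC=2
Step 3: PC=2 exec 'ADD C, B'. After: A=4 B=3 C=3 D=0 ZF=0 PC=3
Step 4: PC=3 exec 'SUB A, 1'. After: A=3 B=3 C=3 D=0 ZF=0 PC=4
First time PC=4: A=3

3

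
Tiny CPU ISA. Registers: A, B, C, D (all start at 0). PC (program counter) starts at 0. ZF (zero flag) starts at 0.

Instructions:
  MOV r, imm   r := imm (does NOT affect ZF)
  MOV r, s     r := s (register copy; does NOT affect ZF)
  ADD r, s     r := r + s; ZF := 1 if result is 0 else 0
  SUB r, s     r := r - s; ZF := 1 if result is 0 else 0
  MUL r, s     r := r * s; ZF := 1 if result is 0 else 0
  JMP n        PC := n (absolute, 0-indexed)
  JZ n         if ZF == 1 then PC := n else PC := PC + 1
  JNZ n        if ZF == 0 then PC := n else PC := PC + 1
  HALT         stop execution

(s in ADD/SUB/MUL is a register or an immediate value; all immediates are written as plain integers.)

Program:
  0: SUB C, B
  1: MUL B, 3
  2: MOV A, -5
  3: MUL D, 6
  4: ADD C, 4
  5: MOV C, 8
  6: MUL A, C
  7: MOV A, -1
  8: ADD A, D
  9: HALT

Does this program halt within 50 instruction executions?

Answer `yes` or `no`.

Answer: yes

Derivation:
Step 1: PC=0 exec 'SUB C, B'. After: A=0 B=0 C=0 D=0 ZF=1 PC=1
Step 2: PC=1 exec 'MUL B, 3'. After: A=0 B=0 C=0 D=0 ZF=1 PC=2
Step 3: PC=2 exec 'MOV A, -5'. After: A=-5 B=0 C=0 D=0 ZF=1 PC=3
Step 4: PC=3 exec 'MUL D, 6'. After: A=-5 B=0 C=0 D=0 ZF=1 PC=4
Step 5: PC=4 exec 'ADD C, 4'. After: A=-5 B=0 C=4 D=0 ZF=0 PC=5
Step 6: PC=5 exec 'MOV C, 8'. After: A=-5 B=0 C=8 D=0 ZF=0 PC=6
Step 7: PC=6 exec 'MUL A, C'. After: A=-40 B=0 C=8 D=0 ZF=0 PC=7
Step 8: PC=7 exec 'MOV A, -1'. After: A=-1 B=0 C=8 D=0 ZF=0 PC=8
Step 9: PC=8 exec 'ADD A, D'. After: A=-1 B=0 C=8 D=0 ZF=0 PC=9
Step 10: PC=9 exec 'HALT'. After: A=-1 B=0 C=8 D=0 ZF=0 PC=9 HALTED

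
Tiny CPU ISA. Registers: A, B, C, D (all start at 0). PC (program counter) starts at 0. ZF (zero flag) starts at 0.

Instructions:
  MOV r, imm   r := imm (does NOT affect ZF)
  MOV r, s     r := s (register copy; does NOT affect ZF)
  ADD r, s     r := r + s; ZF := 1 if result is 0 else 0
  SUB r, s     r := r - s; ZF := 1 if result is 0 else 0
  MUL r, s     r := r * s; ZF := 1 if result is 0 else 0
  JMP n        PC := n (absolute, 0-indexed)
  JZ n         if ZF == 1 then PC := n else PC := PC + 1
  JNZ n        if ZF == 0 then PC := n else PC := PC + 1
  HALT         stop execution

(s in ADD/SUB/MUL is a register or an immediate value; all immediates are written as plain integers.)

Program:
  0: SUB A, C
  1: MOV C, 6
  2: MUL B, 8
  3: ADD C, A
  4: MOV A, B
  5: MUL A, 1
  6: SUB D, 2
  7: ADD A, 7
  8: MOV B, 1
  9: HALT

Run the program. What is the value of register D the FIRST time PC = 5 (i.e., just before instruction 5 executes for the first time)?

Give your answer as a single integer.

Step 1: PC=0 exec 'SUB A, C'. After: A=0 B=0 C=0 D=0 ZF=1 PC=1
Step 2: PC=1 exec 'MOV C, 6'. After: A=0 B=0 C=6 D=0 ZF=1 PC=2
Step 3: PC=2 exec 'MUL B, 8'. After: A=0 B=0 C=6 D=0 ZF=1 PC=3
Step 4: PC=3 exec 'ADD C, A'. After: A=0 B=0 C=6 D=0 ZF=0 PC=4
Step 5: PC=4 exec 'MOV A, B'. After: A=0 B=0 C=6 D=0 ZF=0 PC=5
First time PC=5: D=0

0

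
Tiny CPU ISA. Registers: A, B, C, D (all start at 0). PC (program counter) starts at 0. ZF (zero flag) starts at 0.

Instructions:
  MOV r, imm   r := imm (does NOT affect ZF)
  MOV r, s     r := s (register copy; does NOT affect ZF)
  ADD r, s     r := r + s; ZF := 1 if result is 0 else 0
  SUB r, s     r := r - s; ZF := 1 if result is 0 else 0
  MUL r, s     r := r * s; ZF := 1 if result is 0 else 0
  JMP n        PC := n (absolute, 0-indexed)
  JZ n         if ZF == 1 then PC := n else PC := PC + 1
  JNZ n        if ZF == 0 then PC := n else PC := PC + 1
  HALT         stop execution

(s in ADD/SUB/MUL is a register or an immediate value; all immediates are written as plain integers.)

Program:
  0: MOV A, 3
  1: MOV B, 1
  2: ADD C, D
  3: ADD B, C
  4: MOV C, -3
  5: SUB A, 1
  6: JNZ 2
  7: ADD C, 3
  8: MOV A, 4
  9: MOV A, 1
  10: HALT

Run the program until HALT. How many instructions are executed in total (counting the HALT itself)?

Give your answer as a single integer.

Answer: 21

Derivation:
Step 1: PC=0 exec 'MOV A, 3'. After: A=3 B=0 C=0 D=0 ZF=0 PC=1
Step 2: PC=1 exec 'MOV B, 1'. After: A=3 B=1 C=0 D=0 ZF=0 PC=2
Step 3: PC=2 exec 'ADD C, D'. After: A=3 B=1 C=0 D=0 ZF=1 PC=3
Step 4: PC=3 exec 'ADD B, C'. After: A=3 B=1 C=0 D=0 ZF=0 PC=4
Step 5: PC=4 exec 'MOV C, -3'. After: A=3 B=1 C=-3 D=0 ZF=0 PC=5
Step 6: PC=5 exec 'SUB A, 1'. After: A=2 B=1 C=-3 D=0 ZF=0 PC=6
Step 7: PC=6 exec 'JNZ 2'. After: A=2 B=1 C=-3 D=0 ZF=0 PC=2
Step 8: PC=2 exec 'ADD C, D'. After: A=2 B=1 C=-3 D=0 ZF=0 PC=3
Step 9: PC=3 exec 'ADD B, C'. After: A=2 B=-2 C=-3 D=0 ZF=0 PC=4
Step 10: PC=4 exec 'MOV C, -3'. After: A=2 B=-2 C=-3 D=0 ZF=0 PC=5
Step 11: PC=5 exec 'SUB A, 1'. After: A=1 B=-2 C=-3 D=0 ZF=0 PC=6
Step 12: PC=6 exec 'JNZ 2'. After: A=1 B=-2 C=-3 D=0 ZF=0 PC=2
Step 13: PC=2 exec 'ADD C, D'. After: A=1 B=-2 C=-3 D=0 ZF=0 PC=3
Step 14: PC=3 exec 'ADD B, C'. After: A=1 B=-5 C=-3 D=0 ZF=0 PC=4
Step 15: PC=4 exec 'MOV C, -3'. After: A=1 B=-5 C=-3 D=0 ZF=0 PC=5
Step 16: PC=5 exec 'SUB A, 1'. After: A=0 B=-5 C=-3 D=0 ZF=1 PC=6
Step 17: PC=6 exec 'JNZ 2'. After: A=0 B=-5 C=-3 D=0 ZF=1 PC=7
Step 18: PC=7 exec 'ADD C, 3'. After: A=0 B=-5 C=0 D=0 ZF=1 PC=8
Step 19: PC=8 exec 'MOV A, 4'. After: A=4 B=-5 C=0 D=0 ZF=1 PC=9
Step 20: PC=9 exec 'MOV A, 1'. After: A=1 B=-5 C=0 D=0 ZF=1 PC=10
Step 21: PC=10 exec 'HALT'. After: A=1 B=-5 C=0 D=0 ZF=1 PC=10 HALTED
Total instructions executed: 21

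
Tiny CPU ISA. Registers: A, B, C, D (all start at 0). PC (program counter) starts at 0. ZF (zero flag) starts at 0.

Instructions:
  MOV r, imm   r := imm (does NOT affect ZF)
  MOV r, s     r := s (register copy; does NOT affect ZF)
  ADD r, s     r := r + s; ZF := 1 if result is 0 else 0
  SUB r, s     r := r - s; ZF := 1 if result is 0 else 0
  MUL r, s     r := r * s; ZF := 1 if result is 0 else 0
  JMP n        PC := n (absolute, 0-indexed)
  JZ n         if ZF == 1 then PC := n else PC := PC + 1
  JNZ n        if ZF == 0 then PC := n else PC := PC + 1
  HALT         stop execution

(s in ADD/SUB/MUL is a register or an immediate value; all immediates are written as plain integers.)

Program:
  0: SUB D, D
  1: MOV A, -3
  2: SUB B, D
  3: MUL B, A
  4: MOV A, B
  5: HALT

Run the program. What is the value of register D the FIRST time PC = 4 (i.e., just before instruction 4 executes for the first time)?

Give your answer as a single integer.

Step 1: PC=0 exec 'SUB D, D'. After: A=0 B=0 C=0 D=0 ZF=1 PC=1
Step 2: PC=1 exec 'MOV A, -3'. After: A=-3 B=0 C=0 D=0 ZF=1 PC=2
Step 3: PC=2 exec 'SUB B, D'. After: A=-3 B=0 C=0 D=0 ZF=1 PC=3
Step 4: PC=3 exec 'MUL B, A'. After: A=-3 B=0 C=0 D=0 ZF=1 PC=4
First time PC=4: D=0

0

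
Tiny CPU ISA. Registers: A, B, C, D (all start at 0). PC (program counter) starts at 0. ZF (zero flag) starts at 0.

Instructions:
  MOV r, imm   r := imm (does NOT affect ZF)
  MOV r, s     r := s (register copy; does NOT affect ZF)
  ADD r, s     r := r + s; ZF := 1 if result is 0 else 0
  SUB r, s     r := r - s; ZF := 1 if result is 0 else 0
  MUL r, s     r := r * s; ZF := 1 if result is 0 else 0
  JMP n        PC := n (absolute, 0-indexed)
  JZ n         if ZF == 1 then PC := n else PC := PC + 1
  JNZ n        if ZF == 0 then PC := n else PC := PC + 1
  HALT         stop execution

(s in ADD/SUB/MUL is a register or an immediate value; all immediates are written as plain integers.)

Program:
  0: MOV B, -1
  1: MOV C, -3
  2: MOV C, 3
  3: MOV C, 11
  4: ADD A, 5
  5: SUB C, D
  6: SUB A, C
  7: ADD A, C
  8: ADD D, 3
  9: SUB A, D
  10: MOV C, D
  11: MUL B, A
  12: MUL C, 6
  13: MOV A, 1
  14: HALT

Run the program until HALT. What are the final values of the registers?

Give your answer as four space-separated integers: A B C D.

Answer: 1 -2 18 3

Derivation:
Step 1: PC=0 exec 'MOV B, -1'. After: A=0 B=-1 C=0 D=0 ZF=0 PC=1
Step 2: PC=1 exec 'MOV C, -3'. After: A=0 B=-1 C=-3 D=0 ZF=0 PC=2
Step 3: PC=2 exec 'MOV C, 3'. After: A=0 B=-1 C=3 D=0 ZF=0 PC=3
Step 4: PC=3 exec 'MOV C, 11'. After: A=0 B=-1 C=11 D=0 ZF=0 PC=4
Step 5: PC=4 exec 'ADD A, 5'. After: A=5 B=-1 C=11 D=0 ZF=0 PC=5
Step 6: PC=5 exec 'SUB C, D'. After: A=5 B=-1 C=11 D=0 ZF=0 PC=6
Step 7: PC=6 exec 'SUB A, C'. After: A=-6 B=-1 C=11 D=0 ZF=0 PC=7
Step 8: PC=7 exec 'ADD A, C'. After: A=5 B=-1 C=11 D=0 ZF=0 PC=8
Step 9: PC=8 exec 'ADD D, 3'. After: A=5 B=-1 C=11 D=3 ZF=0 PC=9
Step 10: PC=9 exec 'SUB A, D'. After: A=2 B=-1 C=11 D=3 ZF=0 PC=10
Step 11: PC=10 exec 'MOV C, D'. After: A=2 B=-1 C=3 D=3 ZF=0 PC=11
Step 12: PC=11 exec 'MUL B, A'. After: A=2 B=-2 C=3 D=3 ZF=0 PC=12
Step 13: PC=12 exec 'MUL C, 6'. After: A=2 B=-2 C=18 D=3 ZF=0 PC=13
Step 14: PC=13 exec 'MOV A, 1'. After: A=1 B=-2 C=18 D=3 ZF=0 PC=14
Step 15: PC=14 exec 'HALT'. After: A=1 B=-2 C=18 D=3 ZF=0 PC=14 HALTED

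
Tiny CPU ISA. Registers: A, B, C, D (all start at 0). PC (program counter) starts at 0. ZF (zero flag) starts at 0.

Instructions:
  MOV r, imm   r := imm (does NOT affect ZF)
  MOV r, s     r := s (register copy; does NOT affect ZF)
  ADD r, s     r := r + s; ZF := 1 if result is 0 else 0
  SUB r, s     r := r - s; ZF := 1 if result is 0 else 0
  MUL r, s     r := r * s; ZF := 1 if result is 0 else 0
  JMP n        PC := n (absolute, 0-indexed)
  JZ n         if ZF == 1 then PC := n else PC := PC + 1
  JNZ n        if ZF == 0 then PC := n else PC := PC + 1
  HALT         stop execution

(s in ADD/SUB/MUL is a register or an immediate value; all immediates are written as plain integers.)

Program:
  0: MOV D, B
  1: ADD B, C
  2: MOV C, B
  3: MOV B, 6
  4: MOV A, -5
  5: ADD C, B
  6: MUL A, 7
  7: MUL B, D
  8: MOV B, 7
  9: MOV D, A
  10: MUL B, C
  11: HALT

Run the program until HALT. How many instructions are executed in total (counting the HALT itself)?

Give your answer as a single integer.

Step 1: PC=0 exec 'MOV D, B'. After: A=0 B=0 C=0 D=0 ZF=0 PC=1
Step 2: PC=1 exec 'ADD B, C'. After: A=0 B=0 C=0 D=0 ZF=1 PC=2
Step 3: PC=2 exec 'MOV C, B'. After: A=0 B=0 C=0 D=0 ZF=1 PC=3
Step 4: PC=3 exec 'MOV B, 6'. After: A=0 B=6 C=0 D=0 ZF=1 PC=4
Step 5: PC=4 exec 'MOV A, -5'. After: A=-5 B=6 C=0 D=0 ZF=1 PC=5
Step 6: PC=5 exec 'ADD C, B'. After: A=-5 B=6 C=6 D=0 ZF=0 PC=6
Step 7: PC=6 exec 'MUL A, 7'. After: A=-35 B=6 C=6 D=0 ZF=0 PC=7
Step 8: PC=7 exec 'MUL B, D'. After: A=-35 B=0 C=6 D=0 ZF=1 PC=8
Step 9: PC=8 exec 'MOV B, 7'. After: A=-35 B=7 C=6 D=0 ZF=1 PC=9
Step 10: PC=9 exec 'MOV D, A'. After: A=-35 B=7 C=6 D=-35 ZF=1 PC=10
Step 11: PC=10 exec 'MUL B, C'. After: A=-35 B=42 C=6 D=-35 ZF=0 PC=11
Step 12: PC=11 exec 'HALT'. After: A=-35 B=42 C=6 D=-35 ZF=0 PC=11 HALTED
Total instructions executed: 12

Answer: 12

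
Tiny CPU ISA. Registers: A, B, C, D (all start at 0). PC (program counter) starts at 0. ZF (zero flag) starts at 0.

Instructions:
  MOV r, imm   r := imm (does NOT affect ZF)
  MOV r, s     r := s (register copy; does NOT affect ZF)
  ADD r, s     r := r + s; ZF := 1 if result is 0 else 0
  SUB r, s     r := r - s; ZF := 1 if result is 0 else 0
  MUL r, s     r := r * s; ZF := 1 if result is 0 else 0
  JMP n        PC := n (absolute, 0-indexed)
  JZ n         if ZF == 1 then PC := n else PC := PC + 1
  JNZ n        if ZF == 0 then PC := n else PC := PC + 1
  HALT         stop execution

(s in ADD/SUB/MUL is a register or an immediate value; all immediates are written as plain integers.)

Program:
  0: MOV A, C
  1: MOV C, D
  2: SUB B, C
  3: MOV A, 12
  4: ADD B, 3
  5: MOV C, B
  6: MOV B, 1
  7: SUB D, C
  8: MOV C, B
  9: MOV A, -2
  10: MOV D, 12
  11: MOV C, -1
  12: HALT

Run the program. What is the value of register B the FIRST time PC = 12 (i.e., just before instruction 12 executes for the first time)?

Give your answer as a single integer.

Step 1: PC=0 exec 'MOV A, C'. After: A=0 B=0 C=0 D=0 ZF=0 PC=1
Step 2: PC=1 exec 'MOV C, D'. After: A=0 B=0 C=0 D=0 ZF=0 PC=2
Step 3: PC=2 exec 'SUB B, C'. After: A=0 B=0 C=0 D=0 ZF=1 PC=3
Step 4: PC=3 exec 'MOV A, 12'. After: A=12 B=0 C=0 D=0 ZF=1 PC=4
Step 5: PC=4 exec 'ADD B, 3'. After: A=12 B=3 C=0 D=0 ZF=0 PC=5
Step 6: PC=5 exec 'MOV C, B'. After: A=12 B=3 C=3 D=0 ZF=0 PC=6
Step 7: PC=6 exec 'MOV B, 1'. After: A=12 B=1 C=3 D=0 ZF=0 PC=7
Step 8: PC=7 exec 'SUB D, C'. After: A=12 B=1 C=3 D=-3 ZF=0 PC=8
Step 9: PC=8 exec 'MOV C, B'. After: A=12 B=1 C=1 D=-3 ZF=0 PC=9
Step 10: PC=9 exec 'MOV A, -2'. After: A=-2 B=1 C=1 D=-3 ZF=0 PC=10
Step 11: PC=10 exec 'MOV D, 12'. After: A=-2 B=1 C=1 D=12 ZF=0 PC=11
Step 12: PC=11 exec 'MOV C, -1'. After: A=-2 B=1 C=-1 D=12 ZF=0 PC=12
First time PC=12: B=1

1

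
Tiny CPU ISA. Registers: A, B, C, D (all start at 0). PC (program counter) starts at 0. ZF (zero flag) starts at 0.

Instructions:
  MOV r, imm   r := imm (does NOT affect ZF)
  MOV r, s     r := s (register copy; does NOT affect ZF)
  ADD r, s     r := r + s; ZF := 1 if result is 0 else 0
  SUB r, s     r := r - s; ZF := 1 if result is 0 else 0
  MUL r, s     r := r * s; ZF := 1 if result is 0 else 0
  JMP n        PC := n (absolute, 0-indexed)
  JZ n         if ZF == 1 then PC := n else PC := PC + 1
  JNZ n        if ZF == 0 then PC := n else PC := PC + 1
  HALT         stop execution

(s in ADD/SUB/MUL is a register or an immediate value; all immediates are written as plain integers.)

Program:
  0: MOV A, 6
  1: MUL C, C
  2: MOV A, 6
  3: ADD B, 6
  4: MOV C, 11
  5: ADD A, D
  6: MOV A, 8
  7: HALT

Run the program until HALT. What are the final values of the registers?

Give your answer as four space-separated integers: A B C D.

Step 1: PC=0 exec 'MOV A, 6'. After: A=6 B=0 C=0 D=0 ZF=0 PC=1
Step 2: PC=1 exec 'MUL C, C'. After: A=6 B=0 C=0 D=0 ZF=1 PC=2
Step 3: PC=2 exec 'MOV A, 6'. After: A=6 B=0 C=0 D=0 ZF=1 PC=3
Step 4: PC=3 exec 'ADD B, 6'. After: A=6 B=6 C=0 D=0 ZF=0 PC=4
Step 5: PC=4 exec 'MOV C, 11'. After: A=6 B=6 C=11 D=0 ZF=0 PC=5
Step 6: PC=5 exec 'ADD A, D'. After: A=6 B=6 C=11 D=0 ZF=0 PC=6
Step 7: PC=6 exec 'MOV A, 8'. After: A=8 B=6 C=11 D=0 ZF=0 PC=7
Step 8: PC=7 exec 'HALT'. After: A=8 B=6 C=11 D=0 ZF=0 PC=7 HALTED

Answer: 8 6 11 0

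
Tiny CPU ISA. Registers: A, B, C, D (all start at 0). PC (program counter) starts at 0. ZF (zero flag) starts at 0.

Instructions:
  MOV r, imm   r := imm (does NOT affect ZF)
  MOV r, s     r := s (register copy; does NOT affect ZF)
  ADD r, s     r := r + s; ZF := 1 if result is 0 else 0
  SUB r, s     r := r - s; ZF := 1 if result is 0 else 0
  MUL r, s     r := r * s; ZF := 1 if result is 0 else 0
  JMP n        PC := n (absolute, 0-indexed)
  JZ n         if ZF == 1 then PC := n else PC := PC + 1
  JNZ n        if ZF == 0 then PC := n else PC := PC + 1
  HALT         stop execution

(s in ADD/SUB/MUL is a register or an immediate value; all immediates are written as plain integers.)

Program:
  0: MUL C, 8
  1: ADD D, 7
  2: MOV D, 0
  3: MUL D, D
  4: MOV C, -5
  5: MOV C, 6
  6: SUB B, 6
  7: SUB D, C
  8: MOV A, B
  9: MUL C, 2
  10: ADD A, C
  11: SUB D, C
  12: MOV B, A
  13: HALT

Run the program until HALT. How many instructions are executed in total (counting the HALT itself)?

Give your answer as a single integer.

Answer: 14

Derivation:
Step 1: PC=0 exec 'MUL C, 8'. After: A=0 B=0 C=0 D=0 ZF=1 PC=1
Step 2: PC=1 exec 'ADD D, 7'. After: A=0 B=0 C=0 D=7 ZF=0 PC=2
Step 3: PC=2 exec 'MOV D, 0'. After: A=0 B=0 C=0 D=0 ZF=0 PC=3
Step 4: PC=3 exec 'MUL D, D'. After: A=0 B=0 C=0 D=0 ZF=1 PC=4
Step 5: PC=4 exec 'MOV C, -5'. After: A=0 B=0 C=-5 D=0 ZF=1 PC=5
Step 6: PC=5 exec 'MOV C, 6'. After: A=0 B=0 C=6 D=0 ZF=1 PC=6
Step 7: PC=6 exec 'SUB B, 6'. After: A=0 B=-6 C=6 D=0 ZF=0 PC=7
Step 8: PC=7 exec 'SUB D, C'. After: A=0 B=-6 C=6 D=-6 ZF=0 PC=8
Step 9: PC=8 exec 'MOV A, B'. After: A=-6 B=-6 C=6 D=-6 ZF=0 PC=9
Step 10: PC=9 exec 'MUL C, 2'. After: A=-6 B=-6 C=12 D=-6 ZF=0 PC=10
Step 11: PC=10 exec 'ADD A, C'. After: A=6 B=-6 C=12 D=-6 ZF=0 PC=11
Step 12: PC=11 exec 'SUB D, C'. After: A=6 B=-6 C=12 D=-18 ZF=0 PC=12
Step 13: PC=12 exec 'MOV B, A'. After: A=6 B=6 C=12 D=-18 ZF=0 PC=13
Step 14: PC=13 exec 'HALT'. After: A=6 B=6 C=12 D=-18 ZF=0 PC=13 HALTED
Total instructions executed: 14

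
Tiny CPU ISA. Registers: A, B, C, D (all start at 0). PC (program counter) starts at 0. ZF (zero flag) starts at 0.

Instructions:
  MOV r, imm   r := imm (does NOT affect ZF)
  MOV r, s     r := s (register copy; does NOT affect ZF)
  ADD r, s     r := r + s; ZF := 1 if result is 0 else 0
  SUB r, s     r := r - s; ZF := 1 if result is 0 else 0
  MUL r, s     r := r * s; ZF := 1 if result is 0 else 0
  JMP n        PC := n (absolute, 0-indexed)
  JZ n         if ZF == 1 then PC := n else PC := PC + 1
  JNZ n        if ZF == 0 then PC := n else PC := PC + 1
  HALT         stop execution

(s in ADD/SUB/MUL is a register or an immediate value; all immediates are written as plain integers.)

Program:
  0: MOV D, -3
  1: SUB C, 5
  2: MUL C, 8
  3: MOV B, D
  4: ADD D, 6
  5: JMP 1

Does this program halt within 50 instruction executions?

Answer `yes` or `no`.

Answer: no

Derivation:
Step 1: PC=0 exec 'MOV D, -3'. After: A=0 B=0 C=0 D=-3 ZF=0 PC=1
Step 2: PC=1 exec 'SUB C, 5'. After: A=0 B=0 C=-5 D=-3 ZF=0 PC=2
Step 3: PC=2 exec 'MUL C, 8'. After: A=0 B=0 C=-40 D=-3 ZF=0 PC=3
Step 4: PC=3 exec 'MOV B, D'. After: A=0 B=-3 C=-40 D=-3 ZF=0 PC=4
Step 5: PC=4 exec 'ADD D, 6'. After: A=0 B=-3 C=-40 D=3 ZF=0 PC=5
Step 6: PC=5 exec 'JMP 1'. After: A=0 B=-3 C=-40 D=3 ZF=0 PC=1
Step 7: PC=1 exec 'SUB C, 5'. After: A=0 B=-3 C=-45 D=3 ZF=0 PC=2
Step 8: PC=2 exec 'MUL C, 8'. After: A=0 B=-3 C=-360 D=3 ZF=0 PC=3
Step 9: PC=3 exec 'MOV B, D'. After: A=0 B=3 C=-360 D=3 ZF=0 PC=4
Step 10: PC=4 exec 'ADD D, 6'. After: A=0 B=3 C=-360 D=9 ZF=0 PC=5
Step 11: PC=5 exec 'JMP 1'. After: A=0 B=3 C=-360 D=9 ZF=0 PC=1
Step 12: PC=1 exec 'SUB C, 5'. After: A=0 B=3 C=-365 D=9 ZF=0 PC=2
Step 13: PC=2 exec 'MUL C, 8'. After: A=0 B=3 C=-2920 D=9 ZF=0 PC=3
Step 14: PC=3 exec 'MOV B, D'. After: A=0 B=9 C=-2920 D=9 ZF=0 PC=4
Step 15: PC=4 exec 'ADD D, 6'. After: A=0 B=9 C=-2920 D=15 ZF=0 PC=5
After 50 steps: not halted. PC revisits the same instructions with no path to HALT; will never halt.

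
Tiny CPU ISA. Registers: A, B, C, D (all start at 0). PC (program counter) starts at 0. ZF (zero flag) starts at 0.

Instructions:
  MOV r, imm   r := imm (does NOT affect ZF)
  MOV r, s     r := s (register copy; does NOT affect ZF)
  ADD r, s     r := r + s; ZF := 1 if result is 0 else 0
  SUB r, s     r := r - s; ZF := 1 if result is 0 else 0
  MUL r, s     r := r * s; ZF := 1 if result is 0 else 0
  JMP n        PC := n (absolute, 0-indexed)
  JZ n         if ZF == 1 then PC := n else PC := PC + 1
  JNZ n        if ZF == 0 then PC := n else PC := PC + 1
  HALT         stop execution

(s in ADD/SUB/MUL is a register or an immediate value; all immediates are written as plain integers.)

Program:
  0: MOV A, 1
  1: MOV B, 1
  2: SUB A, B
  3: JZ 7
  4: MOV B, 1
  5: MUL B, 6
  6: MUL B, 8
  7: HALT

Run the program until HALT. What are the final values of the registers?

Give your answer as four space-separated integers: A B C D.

Answer: 0 1 0 0

Derivation:
Step 1: PC=0 exec 'MOV A, 1'. After: A=1 B=0 C=0 D=0 ZF=0 PC=1
Step 2: PC=1 exec 'MOV B, 1'. After: A=1 B=1 C=0 D=0 ZF=0 PC=2
Step 3: PC=2 exec 'SUB A, B'. After: A=0 B=1 C=0 D=0 ZF=1 PC=3
Step 4: PC=3 exec 'JZ 7'. After: A=0 B=1 C=0 D=0 ZF=1 PC=7
Step 5: PC=7 exec 'HALT'. After: A=0 B=1 C=0 D=0 ZF=1 PC=7 HALTED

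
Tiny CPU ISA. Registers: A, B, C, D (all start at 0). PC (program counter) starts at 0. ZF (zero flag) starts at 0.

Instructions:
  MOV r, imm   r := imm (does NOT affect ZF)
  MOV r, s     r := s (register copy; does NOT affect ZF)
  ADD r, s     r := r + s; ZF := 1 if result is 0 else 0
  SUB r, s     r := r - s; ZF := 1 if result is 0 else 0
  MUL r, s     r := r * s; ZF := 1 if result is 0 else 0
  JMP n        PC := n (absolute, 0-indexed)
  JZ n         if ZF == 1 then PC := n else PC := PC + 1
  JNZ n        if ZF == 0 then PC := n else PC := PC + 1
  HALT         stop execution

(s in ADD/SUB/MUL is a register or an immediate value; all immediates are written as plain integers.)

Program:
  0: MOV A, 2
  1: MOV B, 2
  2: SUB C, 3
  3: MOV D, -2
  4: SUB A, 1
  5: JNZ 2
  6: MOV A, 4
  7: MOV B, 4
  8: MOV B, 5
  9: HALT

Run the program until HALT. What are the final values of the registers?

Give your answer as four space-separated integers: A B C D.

Answer: 4 5 -6 -2

Derivation:
Step 1: PC=0 exec 'MOV A, 2'. After: A=2 B=0 C=0 D=0 ZF=0 PC=1
Step 2: PC=1 exec 'MOV B, 2'. After: A=2 B=2 C=0 D=0 ZF=0 PC=2
Step 3: PC=2 exec 'SUB C, 3'. After: A=2 B=2 C=-3 D=0 ZF=0 PC=3
Step 4: PC=3 exec 'MOV D, -2'. After: A=2 B=2 C=-3 D=-2 ZF=0 PC=4
Step 5: PC=4 exec 'SUB A, 1'. After: A=1 B=2 C=-3 D=-2 ZF=0 PC=5
Step 6: PC=5 exec 'JNZ 2'. After: A=1 B=2 C=-3 D=-2 ZF=0 PC=2
Step 7: PC=2 exec 'SUB C, 3'. After: A=1 B=2 C=-6 D=-2 ZF=0 PC=3
Step 8: PC=3 exec 'MOV D, -2'. After: A=1 B=2 C=-6 D=-2 ZF=0 PC=4
Step 9: PC=4 exec 'SUB A, 1'. After: A=0 B=2 C=-6 D=-2 ZF=1 PC=5
Step 10: PC=5 exec 'JNZ 2'. After: A=0 B=2 C=-6 D=-2 ZF=1 PC=6
Step 11: PC=6 exec 'MOV A, 4'. After: A=4 B=2 C=-6 D=-2 ZF=1 PC=7
Step 12: PC=7 exec 'MOV B, 4'. After: A=4 B=4 C=-6 D=-2 ZF=1 PC=8
Step 13: PC=8 exec 'MOV B, 5'. After: A=4 B=5 C=-6 D=-2 ZF=1 PC=9
Step 14: PC=9 exec 'HALT'. After: A=4 B=5 C=-6 D=-2 ZF=1 PC=9 HALTED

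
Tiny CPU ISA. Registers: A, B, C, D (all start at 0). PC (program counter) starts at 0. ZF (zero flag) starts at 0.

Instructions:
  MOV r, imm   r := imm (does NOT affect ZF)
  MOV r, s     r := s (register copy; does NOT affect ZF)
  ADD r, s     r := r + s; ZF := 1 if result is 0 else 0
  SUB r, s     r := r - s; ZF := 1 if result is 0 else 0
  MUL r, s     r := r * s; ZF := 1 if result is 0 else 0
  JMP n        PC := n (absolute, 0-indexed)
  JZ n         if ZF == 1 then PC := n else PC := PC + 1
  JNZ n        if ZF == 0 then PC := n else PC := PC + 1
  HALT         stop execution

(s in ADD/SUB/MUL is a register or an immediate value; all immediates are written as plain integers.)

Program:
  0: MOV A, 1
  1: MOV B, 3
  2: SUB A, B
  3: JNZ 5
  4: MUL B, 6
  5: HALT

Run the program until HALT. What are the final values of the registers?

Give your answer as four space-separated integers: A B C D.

Answer: -2 3 0 0

Derivation:
Step 1: PC=0 exec 'MOV A, 1'. After: A=1 B=0 C=0 D=0 ZF=0 PC=1
Step 2: PC=1 exec 'MOV B, 3'. After: A=1 B=3 C=0 D=0 ZF=0 PC=2
Step 3: PC=2 exec 'SUB A, B'. After: A=-2 B=3 C=0 D=0 ZF=0 PC=3
Step 4: PC=3 exec 'JNZ 5'. After: A=-2 B=3 C=0 D=0 ZF=0 PC=5
Step 5: PC=5 exec 'HALT'. After: A=-2 B=3 C=0 D=0 ZF=0 PC=5 HALTED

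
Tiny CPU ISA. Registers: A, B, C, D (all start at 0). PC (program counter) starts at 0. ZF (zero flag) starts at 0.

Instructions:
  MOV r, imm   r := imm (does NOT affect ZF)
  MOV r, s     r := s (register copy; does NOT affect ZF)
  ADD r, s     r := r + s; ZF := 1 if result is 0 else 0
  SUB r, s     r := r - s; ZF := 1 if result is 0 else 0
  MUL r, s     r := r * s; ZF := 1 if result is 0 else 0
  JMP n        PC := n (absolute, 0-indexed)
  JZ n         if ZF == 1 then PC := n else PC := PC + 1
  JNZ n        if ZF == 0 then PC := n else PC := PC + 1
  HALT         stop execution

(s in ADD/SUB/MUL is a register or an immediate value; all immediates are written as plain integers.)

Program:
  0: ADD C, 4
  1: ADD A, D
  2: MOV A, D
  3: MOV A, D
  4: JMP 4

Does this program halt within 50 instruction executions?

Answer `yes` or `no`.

Step 1: PC=0 exec 'ADD C, 4'. After: A=0 B=0 C=4 D=0 ZF=0 PC=1
Step 2: PC=1 exec 'ADD A, D'. After: A=0 B=0 C=4 D=0 ZF=1 PC=2
Step 3: PC=2 exec 'MOV A, D'. After: A=0 B=0 C=4 D=0 ZF=1 PC=3
Step 4: PC=3 exec 'MOV A, D'. After: A=0 B=0 C=4 D=0 ZF=1 PC=4
Step 5: PC=4 exec 'JMP 4'. After: A=0 B=0 C=4 D=0 ZF=1 PC=4
State after step 5 equals state after step 4: the program is in a cycle of length 1 and will never halt.

Answer: no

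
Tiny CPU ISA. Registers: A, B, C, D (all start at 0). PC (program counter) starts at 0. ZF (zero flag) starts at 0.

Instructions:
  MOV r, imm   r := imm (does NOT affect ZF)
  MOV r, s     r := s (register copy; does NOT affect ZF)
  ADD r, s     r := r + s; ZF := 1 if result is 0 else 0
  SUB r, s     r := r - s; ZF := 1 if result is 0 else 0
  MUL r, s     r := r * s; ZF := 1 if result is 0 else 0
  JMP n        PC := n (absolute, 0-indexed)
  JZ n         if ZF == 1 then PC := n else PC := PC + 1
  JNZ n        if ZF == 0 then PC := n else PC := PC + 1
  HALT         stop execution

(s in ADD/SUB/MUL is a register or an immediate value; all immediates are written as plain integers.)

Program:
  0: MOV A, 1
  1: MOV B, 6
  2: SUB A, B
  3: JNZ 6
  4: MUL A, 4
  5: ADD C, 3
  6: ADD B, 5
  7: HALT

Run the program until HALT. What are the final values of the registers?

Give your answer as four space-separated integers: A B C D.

Step 1: PC=0 exec 'MOV A, 1'. After: A=1 B=0 C=0 D=0 ZF=0 PC=1
Step 2: PC=1 exec 'MOV B, 6'. After: A=1 B=6 C=0 D=0 ZF=0 PC=2
Step 3: PC=2 exec 'SUB A, B'. After: A=-5 B=6 C=0 D=0 ZF=0 PC=3
Step 4: PC=3 exec 'JNZ 6'. After: A=-5 B=6 C=0 D=0 ZF=0 PC=6
Step 5: PC=6 exec 'ADD B, 5'. After: A=-5 B=11 C=0 D=0 ZF=0 PC=7
Step 6: PC=7 exec 'HALT'. After: A=-5 B=11 C=0 D=0 ZF=0 PC=7 HALTED

Answer: -5 11 0 0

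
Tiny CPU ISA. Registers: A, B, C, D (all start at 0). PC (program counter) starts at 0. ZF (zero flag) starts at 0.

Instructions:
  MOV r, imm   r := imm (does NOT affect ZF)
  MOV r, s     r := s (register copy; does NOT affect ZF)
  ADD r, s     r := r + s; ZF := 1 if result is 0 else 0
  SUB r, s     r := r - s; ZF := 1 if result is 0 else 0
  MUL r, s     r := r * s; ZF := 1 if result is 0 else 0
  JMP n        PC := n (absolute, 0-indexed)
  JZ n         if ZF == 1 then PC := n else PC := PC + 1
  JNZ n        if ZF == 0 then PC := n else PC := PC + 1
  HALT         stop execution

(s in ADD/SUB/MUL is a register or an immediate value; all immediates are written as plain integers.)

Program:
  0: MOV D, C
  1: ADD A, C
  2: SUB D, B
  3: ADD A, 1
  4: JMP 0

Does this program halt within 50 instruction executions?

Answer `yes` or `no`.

Step 1: PC=0 exec 'MOV D, C'. After: A=0 B=0 C=0 D=0 ZF=0 PC=1
Step 2: PC=1 exec 'ADD A, C'. After: A=0 B=0 C=0 D=0 ZF=1 PC=2
Step 3: PC=2 exec 'SUB D, B'. After: A=0 B=0 C=0 D=0 ZF=1 PC=3
Step 4: PC=3 exec 'ADD A, 1'. After: A=1 B=0 C=0 D=0 ZF=0 PC=4
Step 5: PC=4 exec 'JMP 0'. After: A=1 B=0 C=0 D=0 ZF=0 PC=0
Step 6: PC=0 exec 'MOV D, C'. After: A=1 B=0 C=0 D=0 ZF=0 PC=1
Step 7: PC=1 exec 'ADD A, C'. After: A=1 B=0 C=0 D=0 ZF=0 PC=2
Step 8: PC=2 exec 'SUB D, B'. After: A=1 B=0 C=0 D=0 ZF=1 PC=3
Step 9: PC=3 exec 'ADD A, 1'. After: A=2 B=0 C=0 D=0 ZF=0 PC=4
Step 10: PC=4 exec 'JMP 0'. After: A=2 B=0 C=0 D=0 ZF=0 PC=0
Step 11: PC=0 exec 'MOV D, C'. After: A=2 B=0 C=0 D=0 ZF=0 PC=1
Step 12: PC=1 exec 'ADD A, C'. After: A=2 B=0 C=0 D=0 ZF=0 PC=2
Step 13: PC=2 exec 'SUB D, B'. After: A=2 B=0 C=0 D=0 ZF=1 PC=3
Step 14: PC=3 exec 'ADD A, 1'. After: A=3 B=0 C=0 D=0 ZF=0 PC=4
Step 15: PC=4 exec 'JMP 0'. After: A=3 B=0 C=0 D=0 ZF=0 PC=0
After 50 steps: not halted. PC revisits the same instructions with no path to HALT; will never halt.

Answer: no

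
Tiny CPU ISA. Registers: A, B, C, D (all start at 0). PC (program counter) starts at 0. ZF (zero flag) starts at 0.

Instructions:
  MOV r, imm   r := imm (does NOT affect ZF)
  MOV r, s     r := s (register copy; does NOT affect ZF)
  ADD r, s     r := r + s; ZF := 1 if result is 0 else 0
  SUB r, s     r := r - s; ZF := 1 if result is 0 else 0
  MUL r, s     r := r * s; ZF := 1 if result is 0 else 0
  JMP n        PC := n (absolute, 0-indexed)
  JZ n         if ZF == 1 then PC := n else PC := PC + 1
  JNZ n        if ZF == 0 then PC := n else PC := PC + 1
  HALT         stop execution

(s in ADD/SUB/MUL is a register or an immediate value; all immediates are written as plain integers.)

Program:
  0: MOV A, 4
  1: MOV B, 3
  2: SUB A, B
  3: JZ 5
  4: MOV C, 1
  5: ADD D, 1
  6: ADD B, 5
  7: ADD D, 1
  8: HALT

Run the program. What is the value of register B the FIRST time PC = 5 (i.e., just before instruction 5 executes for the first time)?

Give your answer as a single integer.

Step 1: PC=0 exec 'MOV A, 4'. After: A=4 B=0 C=0 D=0 ZF=0 PC=1
Step 2: PC=1 exec 'MOV B, 3'. After: A=4 B=3 C=0 D=0 ZF=0 PC=2
Step 3: PC=2 exec 'SUB A, B'. After: A=1 B=3 C=0 D=0 ZF=0 PC=3
Step 4: PC=3 exec 'JZ 5'. After: A=1 B=3 C=0 D=0 ZF=0 PC=4
Step 5: PC=4 exec 'MOV C, 1'. After: A=1 B=3 C=1 D=0 ZF=0 PC=5
First time PC=5: B=3

3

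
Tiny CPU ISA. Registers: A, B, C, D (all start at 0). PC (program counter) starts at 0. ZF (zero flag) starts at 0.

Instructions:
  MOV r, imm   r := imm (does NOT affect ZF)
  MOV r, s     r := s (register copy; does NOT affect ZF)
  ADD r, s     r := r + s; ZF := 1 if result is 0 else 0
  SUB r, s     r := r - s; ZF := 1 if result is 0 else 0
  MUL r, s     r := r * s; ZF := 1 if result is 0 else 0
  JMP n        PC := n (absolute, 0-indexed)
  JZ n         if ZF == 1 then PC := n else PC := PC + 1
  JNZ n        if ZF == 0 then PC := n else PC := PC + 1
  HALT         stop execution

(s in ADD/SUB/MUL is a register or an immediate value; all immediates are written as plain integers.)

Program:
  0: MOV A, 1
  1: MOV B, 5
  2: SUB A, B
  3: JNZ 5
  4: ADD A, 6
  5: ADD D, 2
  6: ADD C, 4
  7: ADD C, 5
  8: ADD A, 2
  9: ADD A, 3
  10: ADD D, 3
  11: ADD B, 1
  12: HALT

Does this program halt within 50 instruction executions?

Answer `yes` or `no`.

Answer: yes

Derivation:
Step 1: PC=0 exec 'MOV A, 1'. After: A=1 B=0 C=0 D=0 ZF=0 PC=1
Step 2: PC=1 exec 'MOV B, 5'. After: A=1 B=5 C=0 D=0 ZF=0 PC=2
Step 3: PC=2 exec 'SUB A, B'. After: A=-4 B=5 C=0 D=0 ZF=0 PC=3
Step 4: PC=3 exec 'JNZ 5'. After: A=-4 B=5 C=0 D=0 ZF=0 PC=5
Step 5: PC=5 exec 'ADD D, 2'. After: A=-4 B=5 C=0 D=2 ZF=0 PC=6
Step 6: PC=6 exec 'ADD C, 4'. After: A=-4 B=5 C=4 D=2 ZF=0 PC=7
Step 7: PC=7 exec 'ADD C, 5'. After: A=-4 B=5 C=9 D=2 ZF=0 PC=8
Step 8: PC=8 exec 'ADD A, 2'. After: A=-2 B=5 C=9 D=2 ZF=0 PC=9
Step 9: PC=9 exec 'ADD A, 3'. After: A=1 B=5 C=9 D=2 ZF=0 PC=10
Step 10: PC=10 exec 'ADD D, 3'. After: A=1 B=5 C=9 D=5 ZF=0 PC=11
Step 11: PC=11 exec 'ADD B, 1'. After: A=1 B=6 C=9 D=5 ZF=0 PC=12
Step 12: PC=12 exec 'HALT'. After: A=1 B=6 C=9 D=5 ZF=0 PC=12 HALTED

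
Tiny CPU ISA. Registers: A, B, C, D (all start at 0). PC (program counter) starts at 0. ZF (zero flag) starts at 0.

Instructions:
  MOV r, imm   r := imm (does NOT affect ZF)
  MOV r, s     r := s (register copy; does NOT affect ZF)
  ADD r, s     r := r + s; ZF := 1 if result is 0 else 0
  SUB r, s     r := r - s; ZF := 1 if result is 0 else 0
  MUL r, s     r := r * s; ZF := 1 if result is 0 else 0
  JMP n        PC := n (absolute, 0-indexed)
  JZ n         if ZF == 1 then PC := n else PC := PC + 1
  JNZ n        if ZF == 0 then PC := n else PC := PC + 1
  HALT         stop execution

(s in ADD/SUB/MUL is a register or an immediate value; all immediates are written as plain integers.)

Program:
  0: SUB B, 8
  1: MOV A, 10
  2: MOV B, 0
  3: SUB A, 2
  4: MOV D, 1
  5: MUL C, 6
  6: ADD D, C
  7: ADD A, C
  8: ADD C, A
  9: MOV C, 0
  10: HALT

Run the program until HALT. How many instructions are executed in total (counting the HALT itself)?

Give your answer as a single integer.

Answer: 11

Derivation:
Step 1: PC=0 exec 'SUB B, 8'. After: A=0 B=-8 C=0 D=0 ZF=0 PC=1
Step 2: PC=1 exec 'MOV A, 10'. After: A=10 B=-8 C=0 D=0 ZF=0 PC=2
Step 3: PC=2 exec 'MOV B, 0'. After: A=10 B=0 C=0 D=0 ZF=0 PC=3
Step 4: PC=3 exec 'SUB A, 2'. After: A=8 B=0 C=0 D=0 ZF=0 PC=4
Step 5: PC=4 exec 'MOV D, 1'. After: A=8 B=0 C=0 D=1 ZF=0 PC=5
Step 6: PC=5 exec 'MUL C, 6'. After: A=8 B=0 C=0 D=1 ZF=1 PC=6
Step 7: PC=6 exec 'ADD D, C'. After: A=8 B=0 C=0 D=1 ZF=0 PC=7
Step 8: PC=7 exec 'ADD A, C'. After: A=8 B=0 C=0 D=1 ZF=0 PC=8
Step 9: PC=8 exec 'ADD C, A'. After: A=8 B=0 C=8 D=1 ZF=0 PC=9
Step 10: PC=9 exec 'MOV C, 0'. After: A=8 B=0 C=0 D=1 ZF=0 PC=10
Step 11: PC=10 exec 'HALT'. After: A=8 B=0 C=0 D=1 ZF=0 PC=10 HALTED
Total instructions executed: 11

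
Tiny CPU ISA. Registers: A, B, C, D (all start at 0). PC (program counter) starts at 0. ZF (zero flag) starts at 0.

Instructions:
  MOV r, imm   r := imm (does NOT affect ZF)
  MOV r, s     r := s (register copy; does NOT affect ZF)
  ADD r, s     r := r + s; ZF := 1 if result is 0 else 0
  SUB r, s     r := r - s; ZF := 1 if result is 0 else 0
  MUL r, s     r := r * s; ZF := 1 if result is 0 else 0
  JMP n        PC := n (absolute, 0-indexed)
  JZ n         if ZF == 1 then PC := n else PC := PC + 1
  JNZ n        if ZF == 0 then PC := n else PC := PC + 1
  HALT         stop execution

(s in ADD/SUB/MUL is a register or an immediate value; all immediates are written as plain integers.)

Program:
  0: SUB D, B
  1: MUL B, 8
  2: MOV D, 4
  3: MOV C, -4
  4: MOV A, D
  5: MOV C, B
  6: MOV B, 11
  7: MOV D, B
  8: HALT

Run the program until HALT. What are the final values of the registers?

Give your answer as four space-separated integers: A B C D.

Step 1: PC=0 exec 'SUB D, B'. After: A=0 B=0 C=0 D=0 ZF=1 PC=1
Step 2: PC=1 exec 'MUL B, 8'. After: A=0 B=0 C=0 D=0 ZF=1 PC=2
Step 3: PC=2 exec 'MOV D, 4'. After: A=0 B=0 C=0 D=4 ZF=1 PC=3
Step 4: PC=3 exec 'MOV C, -4'. After: A=0 B=0 C=-4 D=4 ZF=1 PC=4
Step 5: PC=4 exec 'MOV A, D'. After: A=4 B=0 C=-4 D=4 ZF=1 PC=5
Step 6: PC=5 exec 'MOV C, B'. After: A=4 B=0 C=0 D=4 ZF=1 PC=6
Step 7: PC=6 exec 'MOV B, 11'. After: A=4 B=11 C=0 D=4 ZF=1 PC=7
Step 8: PC=7 exec 'MOV D, B'. After: A=4 B=11 C=0 D=11 ZF=1 PC=8
Step 9: PC=8 exec 'HALT'. After: A=4 B=11 C=0 D=11 ZF=1 PC=8 HALTED

Answer: 4 11 0 11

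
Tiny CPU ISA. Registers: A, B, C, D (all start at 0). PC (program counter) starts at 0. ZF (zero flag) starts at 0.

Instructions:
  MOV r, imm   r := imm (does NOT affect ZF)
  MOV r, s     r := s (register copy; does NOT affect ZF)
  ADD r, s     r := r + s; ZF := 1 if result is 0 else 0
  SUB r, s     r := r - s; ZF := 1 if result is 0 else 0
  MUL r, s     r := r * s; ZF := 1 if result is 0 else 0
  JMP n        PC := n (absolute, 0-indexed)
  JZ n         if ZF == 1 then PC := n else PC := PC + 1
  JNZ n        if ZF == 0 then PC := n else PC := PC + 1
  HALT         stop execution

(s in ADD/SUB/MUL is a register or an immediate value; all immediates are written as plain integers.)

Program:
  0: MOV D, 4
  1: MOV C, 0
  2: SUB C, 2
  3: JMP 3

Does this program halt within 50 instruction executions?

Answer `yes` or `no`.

Answer: no

Derivation:
Step 1: PC=0 exec 'MOV D, 4'. After: A=0 B=0 C=0 D=4 ZF=0 PC=1
Step 2: PC=1 exec 'MOV C, 0'. After: A=0 B=0 C=0 D=4 ZF=0 PC=2
Step 3: PC=2 exec 'SUB C, 2'. After: A=0 B=0 C=-2 D=4 ZF=0 PC=3
Step 4: PC=3 exec 'JMP 3'. After: A=0 B=0 C=-2 D=4 ZF=0 PC=3
State after step 4 equals state after step 3: the program is in a cycle of length 1 and will never halt.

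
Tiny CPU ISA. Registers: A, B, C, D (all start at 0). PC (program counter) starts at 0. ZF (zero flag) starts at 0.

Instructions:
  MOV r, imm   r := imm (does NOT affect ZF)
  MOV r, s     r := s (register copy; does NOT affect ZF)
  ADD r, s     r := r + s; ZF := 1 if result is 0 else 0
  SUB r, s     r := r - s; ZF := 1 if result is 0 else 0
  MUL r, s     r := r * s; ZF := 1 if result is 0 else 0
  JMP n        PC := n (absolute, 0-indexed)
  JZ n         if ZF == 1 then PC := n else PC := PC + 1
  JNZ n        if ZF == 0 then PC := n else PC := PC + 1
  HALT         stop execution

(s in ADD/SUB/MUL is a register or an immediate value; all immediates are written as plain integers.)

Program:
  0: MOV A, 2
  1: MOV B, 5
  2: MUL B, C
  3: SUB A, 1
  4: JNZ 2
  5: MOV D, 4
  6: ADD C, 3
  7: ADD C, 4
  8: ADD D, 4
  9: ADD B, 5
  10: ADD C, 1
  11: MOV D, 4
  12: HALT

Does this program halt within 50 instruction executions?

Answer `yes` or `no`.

Step 1: PC=0 exec 'MOV A, 2'. After: A=2 B=0 C=0 D=0 ZF=0 PC=1
Step 2: PC=1 exec 'MOV B, 5'. After: A=2 B=5 C=0 D=0 ZF=0 PC=2
Step 3: PC=2 exec 'MUL B, C'. After: A=2 B=0 C=0 D=0 ZF=1 PC=3
Step 4: PC=3 exec 'SUB A, 1'. After: A=1 B=0 C=0 D=0 ZF=0 PC=4
Step 5: PC=4 exec 'JNZ 2'. After: A=1 B=0 C=0 D=0 ZF=0 PC=2
Step 6: PC=2 exec 'MUL B, C'. After: A=1 B=0 C=0 D=0 ZF=1 PC=3
Step 7: PC=3 exec 'SUB A, 1'. After: A=0 B=0 C=0 D=0 ZF=1 PC=4
Step 8: PC=4 exec 'JNZ 2'. After: A=0 B=0 C=0 D=0 ZF=1 PC=5
Step 9: PC=5 exec 'MOV D, 4'. After: A=0 B=0 C=0 D=4 ZF=1 PC=6
Step 10: PC=6 exec 'ADD C, 3'. After: A=0 B=0 C=3 D=4 ZF=0 PC=7
Step 11: PC=7 exec 'ADD C, 4'. After: A=0 B=0 C=7 D=4 ZF=0 PC=8
Step 12: PC=8 exec 'ADD D, 4'. After: A=0 B=0 C=7 D=8 ZF=0 PC=9
Step 13: PC=9 exec 'ADD B, 5'. After: A=0 B=5 C=7 D=8 ZF=0 PC=10
Step 14: PC=10 exec 'ADD C, 1'. After: A=0 B=5 C=8 D=8 ZF=0 PC=11
Step 15: PC=11 exec 'MOV D, 4'. After: A=0 B=5 C=8 D=4 ZF=0 PC=12
Step 16: PC=12 exec 'HALT'. After: A=0 B=5 C=8 D=4 ZF=0 PC=12 HALTED

Answer: yes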